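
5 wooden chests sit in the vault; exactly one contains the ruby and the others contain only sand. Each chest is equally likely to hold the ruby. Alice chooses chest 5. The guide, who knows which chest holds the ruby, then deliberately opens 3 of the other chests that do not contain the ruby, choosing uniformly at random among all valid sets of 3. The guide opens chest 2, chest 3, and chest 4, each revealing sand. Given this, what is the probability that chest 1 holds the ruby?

Apply Bayes' rule, conditioning on where the ruby actually is.
If it is in chest 1 (prior 1/5): the guide has no choice, probability 1; weight (1/5)·1 = 1/5.
If it is in any of chests 2, 3, and 4 (prior 1/5 each): that chest was opened and seen not to hold the prize — ruled out; weight (1/5)·0 = 0 each.
If it is in chest 5 (prior 1/5): the guide has 4 equally likely choices, so probability 1/4; weight (1/5)·(1/4) = 1/20.
The weights sum to 1/4.
So P(the ruby in chest 1 | the guide opened chest 2, chest 3, and chest 4) = (1/5) / (1/4) = 4/5.

4/5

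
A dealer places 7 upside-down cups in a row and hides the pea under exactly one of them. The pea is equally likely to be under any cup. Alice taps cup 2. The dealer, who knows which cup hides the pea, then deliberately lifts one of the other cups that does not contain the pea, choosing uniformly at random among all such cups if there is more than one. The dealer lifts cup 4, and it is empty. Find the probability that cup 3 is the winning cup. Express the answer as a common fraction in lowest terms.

6/35

Condition on the true location of the pea.
If it is under any of cups 1, 3, 5, 6, and 7 (prior 1/7 each): the dealer has 5 equally likely choices, so probability 1/5; weight (1/7)·(1/5) = 1/35 each.
If it is under cup 2 (prior 1/7): the dealer has 6 equally likely choices, so probability 1/6; weight (1/7)·(1/6) = 1/42.
If it is under cup 4 (prior 1/7): the dealer opened cup 4, so this case is ruled out; weight (1/7)·0 = 0.
The weights sum to 1/6.
So P(the pea under cup 3 | the dealer opened cup 4) = (1/35) / (1/6) = 6/35.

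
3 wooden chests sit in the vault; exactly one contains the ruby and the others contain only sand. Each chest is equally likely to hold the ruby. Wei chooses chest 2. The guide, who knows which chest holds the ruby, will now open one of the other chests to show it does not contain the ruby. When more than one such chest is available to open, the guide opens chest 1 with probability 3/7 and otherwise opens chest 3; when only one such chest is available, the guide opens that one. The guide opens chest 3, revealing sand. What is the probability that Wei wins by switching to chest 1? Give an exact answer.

7/11

Apply Bayes' rule, conditioning on where the ruby actually is.
If it is in chest 1 (prior 1/3): only chest 3 is available, probability 1; weight (1/3)·1 = 1/3.
If it is in chest 2 (prior 1/3): chest 1 is available but not opened, probability 4/7; weight (1/3)·(4/7) = 4/21.
If it is in chest 3 (prior 1/3): the guide opened chest 3, so this case is ruled out; weight (1/3)·0 = 0.
The weights sum to 11/21.
So P(the ruby in chest 1 | the guide opened chest 3) = (1/3) / (11/21) = 7/11.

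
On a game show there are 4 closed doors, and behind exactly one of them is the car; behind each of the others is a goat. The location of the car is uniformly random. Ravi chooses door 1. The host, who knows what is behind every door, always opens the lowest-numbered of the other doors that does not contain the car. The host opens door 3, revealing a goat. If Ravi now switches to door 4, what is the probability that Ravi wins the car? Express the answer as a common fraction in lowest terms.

Condition on the true location of the car.
If it is behind either of doors 1 and 4 (prior 1/4 each): the host would have opened door 2 instead, probability 0; weight (1/4)·0 = 0 each.
If it is behind door 2 (prior 1/4): door 3 is the lowest-numbered option available, probability 1; weight (1/4)·1 = 1/4.
If it is behind door 3 (prior 1/4): the host opened door 3, so this case is ruled out; weight (1/4)·0 = 0.
The weights sum to 1/4.
So P(the car behind door 4 | the host opened door 3) = 0 / (1/4) = 0.

0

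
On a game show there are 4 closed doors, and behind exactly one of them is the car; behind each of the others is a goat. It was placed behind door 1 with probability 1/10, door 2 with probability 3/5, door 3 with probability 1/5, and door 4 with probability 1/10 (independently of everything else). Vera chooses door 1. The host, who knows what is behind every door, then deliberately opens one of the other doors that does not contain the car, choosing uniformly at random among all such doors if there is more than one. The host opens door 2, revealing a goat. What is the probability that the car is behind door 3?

Consider each possible location of the car in turn.
If it is behind door 1 (prior 1/10): the host has 3 equally likely choices, so probability 1/3; weight (1/10)·(1/3) = 1/30.
If it is behind door 2 (prior 3/5): the host opened door 2, so this case is ruled out; weight (3/5)·0 = 0.
If it is behind door 3 (prior 1/5): the host has 2 equally likely choices, so probability 1/2; weight (1/5)·(1/2) = 1/10.
If it is behind door 4 (prior 1/10): the host has 2 equally likely choices, so probability 1/2; weight (1/10)·(1/2) = 1/20.
The weights sum to 11/60.
So P(the car behind door 3 | the host opened door 2) = (1/10) / (11/60) = 6/11.

6/11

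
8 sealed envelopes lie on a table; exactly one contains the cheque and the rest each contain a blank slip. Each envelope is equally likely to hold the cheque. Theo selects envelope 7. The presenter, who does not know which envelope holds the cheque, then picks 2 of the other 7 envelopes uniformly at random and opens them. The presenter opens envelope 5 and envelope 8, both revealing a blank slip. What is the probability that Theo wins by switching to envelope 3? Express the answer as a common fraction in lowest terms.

1/6

Because the presenter chose which envelopes to open without knowing where the cheque is, the choice is independent of the prize location. Learning that none of the 2 opened envelopes holds the cheque simply rules out those 2 locations and leaves the remaining 6 envelopes still equally likely by symmetry.
So P(the cheque in envelope 3) = 1/6.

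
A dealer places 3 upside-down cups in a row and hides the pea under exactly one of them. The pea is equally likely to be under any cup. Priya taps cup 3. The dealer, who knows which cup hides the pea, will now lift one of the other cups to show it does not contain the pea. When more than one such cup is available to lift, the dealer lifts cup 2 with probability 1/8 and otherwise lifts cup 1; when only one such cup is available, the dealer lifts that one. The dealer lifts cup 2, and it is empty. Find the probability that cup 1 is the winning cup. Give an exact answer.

Apply Bayes' rule, conditioning on where the pea actually is.
If it is under cup 1 (prior 1/3): only cup 2 is available, probability 1; weight (1/3)·1 = 1/3.
If it is under cup 2 (prior 1/3): the dealer opened cup 2, so this case is ruled out; weight (1/3)·0 = 0.
If it is under cup 3 (prior 1/3): cup 2 is available, opened with probability 1/8; weight (1/3)·(1/8) = 1/24.
The weights sum to 3/8.
So P(the pea under cup 1 | the dealer opened cup 2) = (1/3) / (3/8) = 8/9.

8/9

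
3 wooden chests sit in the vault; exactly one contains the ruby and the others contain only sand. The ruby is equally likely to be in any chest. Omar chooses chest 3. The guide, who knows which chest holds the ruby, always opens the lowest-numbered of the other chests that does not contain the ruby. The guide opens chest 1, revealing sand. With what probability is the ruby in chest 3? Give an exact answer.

1/2

Consider each possible location of the ruby in turn.
If it is in chest 1 (prior 1/3): the guide opened chest 1, so this case is ruled out; weight (1/3)·0 = 0.
If it is in either of chests 2 and 3 (prior 1/3 each): chest 1 is the lowest-numbered option available, probability 1; weight (1/3)·1 = 1/3 each.
The weights sum to 2/3.
So P(the ruby in chest 3 | the guide opened chest 1) = (1/3) / (2/3) = 1/2.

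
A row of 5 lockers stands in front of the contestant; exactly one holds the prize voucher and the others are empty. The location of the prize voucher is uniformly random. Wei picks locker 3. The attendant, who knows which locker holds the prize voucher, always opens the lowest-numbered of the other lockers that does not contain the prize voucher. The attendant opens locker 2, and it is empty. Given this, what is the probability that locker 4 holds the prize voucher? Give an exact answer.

0

Consider each possible location of the prize voucher in turn.
If it is in locker 1 (prior 1/5): locker 2 is the lowest-numbered option available, probability 1; weight (1/5)·1 = 1/5.
If it is in locker 2 (prior 1/5): the attendant opened locker 2, so this case is ruled out; weight (1/5)·0 = 0.
If it is in any of lockers 3, 4, and 5 (prior 1/5 each): the attendant would have opened locker 1 instead, probability 0; weight (1/5)·0 = 0 each.
The weights sum to 1/5.
So P(the prize voucher in locker 4 | the attendant opened locker 2) = 0 / (1/5) = 0.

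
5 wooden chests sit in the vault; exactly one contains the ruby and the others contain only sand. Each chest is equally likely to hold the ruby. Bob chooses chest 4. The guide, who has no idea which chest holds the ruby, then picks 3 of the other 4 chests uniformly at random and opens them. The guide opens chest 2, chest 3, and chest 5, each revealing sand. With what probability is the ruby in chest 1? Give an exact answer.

Apply Bayes' rule, conditioning on where the ruby actually is.
If it is in either of chests 1 and 4 (prior 1/5 each): the guide picks exactly this set with probability 1/4 regardless, and none is the prize; weight (1/5)·(1/4) = 1/20 each.
If it is in any of chests 2, 3, and 5 (prior 1/5 each): that chest was opened and seen not to hold the prize — ruled out; weight (1/5)·0 = 0 each.
The weights sum to 1/10.
So P(the ruby in chest 1 | the guide opened chest 2, chest 3, and chest 5) = (1/20) / (1/10) = 1/2.

1/2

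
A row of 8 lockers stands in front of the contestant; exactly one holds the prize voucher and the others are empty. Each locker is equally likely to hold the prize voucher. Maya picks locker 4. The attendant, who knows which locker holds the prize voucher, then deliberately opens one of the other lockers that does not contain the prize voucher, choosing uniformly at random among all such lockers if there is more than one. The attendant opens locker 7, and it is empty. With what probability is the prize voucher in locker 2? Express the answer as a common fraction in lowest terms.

Condition on the true location of the prize voucher.
If it is in any of lockers 1, 2, 3, 5, 6, and 8 (prior 1/8 each): the attendant has 6 equally likely choices, so probability 1/6; weight (1/8)·(1/6) = 1/48 each.
If it is in locker 4 (prior 1/8): the attendant has 7 equally likely choices, so probability 1/7; weight (1/8)·(1/7) = 1/56.
If it is in locker 7 (prior 1/8): the attendant opened locker 7, so this case is ruled out; weight (1/8)·0 = 0.
The weights sum to 1/7.
So P(the prize voucher in locker 2 | the attendant opened locker 7) = (1/48) / (1/7) = 7/48.

7/48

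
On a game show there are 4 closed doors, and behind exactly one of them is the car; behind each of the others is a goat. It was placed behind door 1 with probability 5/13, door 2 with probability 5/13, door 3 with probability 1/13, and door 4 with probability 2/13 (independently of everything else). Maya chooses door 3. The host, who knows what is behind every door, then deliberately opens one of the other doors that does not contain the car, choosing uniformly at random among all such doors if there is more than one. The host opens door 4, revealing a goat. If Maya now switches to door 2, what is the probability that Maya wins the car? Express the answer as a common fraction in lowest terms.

15/32

Condition on the true location of the car.
If it is behind either of doors 1 and 2 (prior 5/13 each): the host has 2 equally likely choices, so probability 1/2; weight (5/13)·(1/2) = 5/26 each.
If it is behind door 3 (prior 1/13): the host has 3 equally likely choices, so probability 1/3; weight (1/13)·(1/3) = 1/39.
If it is behind door 4 (prior 2/13): the host opened door 4, so this case is ruled out; weight (2/13)·0 = 0.
The weights sum to 16/39.
So P(the car behind door 2 | the host opened door 4) = (5/26) / (16/39) = 15/32.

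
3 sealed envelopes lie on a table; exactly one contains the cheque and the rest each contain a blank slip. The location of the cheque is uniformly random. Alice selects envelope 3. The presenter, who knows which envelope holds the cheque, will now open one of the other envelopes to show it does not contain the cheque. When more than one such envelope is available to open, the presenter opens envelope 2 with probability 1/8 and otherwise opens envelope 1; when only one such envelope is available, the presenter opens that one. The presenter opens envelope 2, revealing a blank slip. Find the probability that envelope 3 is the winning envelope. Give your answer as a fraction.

1/9

Consider each possible location of the cheque in turn.
If it is in envelope 1 (prior 1/3): only envelope 2 is available, probability 1; weight (1/3)·1 = 1/3.
If it is in envelope 2 (prior 1/3): the presenter opened envelope 2, so this case is ruled out; weight (1/3)·0 = 0.
If it is in envelope 3 (prior 1/3): envelope 2 is available, opened with probability 1/8; weight (1/3)·(1/8) = 1/24.
The weights sum to 3/8.
So P(the cheque in envelope 3 | the presenter opened envelope 2) = (1/24) / (3/8) = 1/9.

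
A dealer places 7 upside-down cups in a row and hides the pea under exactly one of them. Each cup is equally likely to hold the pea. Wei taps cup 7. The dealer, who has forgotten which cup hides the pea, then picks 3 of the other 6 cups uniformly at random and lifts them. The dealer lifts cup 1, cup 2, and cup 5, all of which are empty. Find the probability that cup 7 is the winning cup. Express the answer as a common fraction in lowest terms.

1/4

Because the dealer chose which cups to lift without knowing where the pea is, the choice is independent of the prize location. Learning that none of the 3 opened cups holds the pea simply rules out those 3 locations and leaves the remaining 4 cups still equally likely by symmetry.
So P(the pea under cup 7) = 1/4.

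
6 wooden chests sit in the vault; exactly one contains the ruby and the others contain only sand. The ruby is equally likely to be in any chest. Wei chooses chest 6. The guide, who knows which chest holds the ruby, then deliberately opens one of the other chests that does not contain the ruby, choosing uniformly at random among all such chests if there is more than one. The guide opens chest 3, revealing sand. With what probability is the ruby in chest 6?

1/6

Condition on the true location of the ruby.
If it is in any of chests 1, 2, 4, and 5 (prior 1/6 each): the guide has 4 equally likely choices, so probability 1/4; weight (1/6)·(1/4) = 1/24 each.
If it is in chest 3 (prior 1/6): the guide opened chest 3, so this case is ruled out; weight (1/6)·0 = 0.
If it is in chest 6 (prior 1/6): the guide has 5 equally likely choices, so probability 1/5; weight (1/6)·(1/5) = 1/30.
The weights sum to 1/5.
So P(the ruby in chest 6 | the guide opened chest 3) = (1/30) / (1/5) = 1/6.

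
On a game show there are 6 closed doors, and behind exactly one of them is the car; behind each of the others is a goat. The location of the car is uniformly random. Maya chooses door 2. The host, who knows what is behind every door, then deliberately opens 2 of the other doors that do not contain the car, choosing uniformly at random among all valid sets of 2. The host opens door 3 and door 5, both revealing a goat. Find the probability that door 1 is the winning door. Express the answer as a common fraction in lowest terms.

5/18

Condition on the true location of the car.
If it is behind any of doors 1, 4, and 6 (prior 1/6 each): the host has 6 equally likely choices, so probability 1/6; weight (1/6)·(1/6) = 1/36 each.
If it is behind door 2 (prior 1/6): the host has 10 equally likely choices, so probability 1/10; weight (1/6)·(1/10) = 1/60.
If it is behind either of doors 3 and 5 (prior 1/6 each): that door was opened and seen not to hold the prize — ruled out; weight (1/6)·0 = 0 each.
The weights sum to 1/10.
So P(the car behind door 1 | the host opened door 3 and door 5) = (1/36) / (1/10) = 5/18.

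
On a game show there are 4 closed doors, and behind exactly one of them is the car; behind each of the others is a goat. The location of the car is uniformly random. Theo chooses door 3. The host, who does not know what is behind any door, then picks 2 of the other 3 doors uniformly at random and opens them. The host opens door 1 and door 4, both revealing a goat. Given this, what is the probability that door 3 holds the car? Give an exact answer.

1/2

Condition on the true location of the car.
If it is behind either of doors 1 and 4 (prior 1/4 each): that door was opened and seen not to hold the prize — ruled out; weight (1/4)·0 = 0 each.
If it is behind either of doors 2 and 3 (prior 1/4 each): the host picks exactly this set with probability 1/3 regardless, and none is the prize; weight (1/4)·(1/3) = 1/12 each.
The weights sum to 1/6.
So P(the car behind door 3 | the host opened door 1 and door 4) = (1/12) / (1/6) = 1/2.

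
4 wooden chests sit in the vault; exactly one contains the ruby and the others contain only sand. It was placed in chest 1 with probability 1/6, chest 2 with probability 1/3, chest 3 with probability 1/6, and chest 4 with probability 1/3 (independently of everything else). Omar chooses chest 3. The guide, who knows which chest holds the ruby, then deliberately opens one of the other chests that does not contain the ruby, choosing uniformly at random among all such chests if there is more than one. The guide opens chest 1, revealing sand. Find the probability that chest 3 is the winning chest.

1/7

Consider each possible location of the ruby in turn.
If it is in chest 1 (prior 1/6): the guide opened chest 1, so this case is ruled out; weight (1/6)·0 = 0.
If it is in either of chests 2 and 4 (prior 1/3 each): the guide has 2 equally likely choices, so probability 1/2; weight (1/3)·(1/2) = 1/6 each.
If it is in chest 3 (prior 1/6): the guide has 3 equally likely choices, so probability 1/3; weight (1/6)·(1/3) = 1/18.
The weights sum to 7/18.
So P(the ruby in chest 3 | the guide opened chest 1) = (1/18) / (7/18) = 1/7.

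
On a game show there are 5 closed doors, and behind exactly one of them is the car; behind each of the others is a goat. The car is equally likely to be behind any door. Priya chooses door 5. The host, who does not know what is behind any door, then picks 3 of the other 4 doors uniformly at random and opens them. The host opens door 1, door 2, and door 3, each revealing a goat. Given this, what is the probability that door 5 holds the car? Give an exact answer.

Because the host chose which doors to open without knowing where the car is, the choice is independent of the prize location. Learning that none of the 3 opened doors holds the car simply rules out those 3 locations and leaves the remaining 2 doors still equally likely by symmetry.
So P(the car behind door 5) = 1/2.

1/2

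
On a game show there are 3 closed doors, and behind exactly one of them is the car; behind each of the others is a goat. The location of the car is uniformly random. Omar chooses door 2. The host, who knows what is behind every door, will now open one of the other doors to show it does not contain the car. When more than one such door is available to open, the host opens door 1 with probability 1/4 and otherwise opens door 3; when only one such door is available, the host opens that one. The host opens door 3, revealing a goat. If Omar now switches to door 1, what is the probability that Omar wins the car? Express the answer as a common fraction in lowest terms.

Consider each possible location of the car in turn.
If it is behind door 1 (prior 1/3): only door 3 is available, probability 1; weight (1/3)·1 = 1/3.
If it is behind door 2 (prior 1/3): door 1 is available but not opened, probability 3/4; weight (1/3)·(3/4) = 1/4.
If it is behind door 3 (prior 1/3): the host opened door 3, so this case is ruled out; weight (1/3)·0 = 0.
The weights sum to 7/12.
So P(the car behind door 1 | the host opened door 3) = (1/3) / (7/12) = 4/7.

4/7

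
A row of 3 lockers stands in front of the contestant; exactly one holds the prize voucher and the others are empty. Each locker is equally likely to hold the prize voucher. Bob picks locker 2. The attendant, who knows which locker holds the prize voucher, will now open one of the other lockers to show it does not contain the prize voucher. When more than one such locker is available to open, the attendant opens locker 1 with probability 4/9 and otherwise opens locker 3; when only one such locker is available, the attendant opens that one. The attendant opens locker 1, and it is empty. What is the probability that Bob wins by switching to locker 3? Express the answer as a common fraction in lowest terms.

Consider each possible location of the prize voucher in turn.
If it is in locker 1 (prior 1/3): the attendant opened locker 1, so this case is ruled out; weight (1/3)·0 = 0.
If it is in locker 2 (prior 1/3): locker 1 is available, opened with probability 4/9; weight (1/3)·(4/9) = 4/27.
If it is in locker 3 (prior 1/3): only locker 1 is available, probability 1; weight (1/3)·1 = 1/3.
The weights sum to 13/27.
So P(the prize voucher in locker 3 | the attendant opened locker 1) = (1/3) / (13/27) = 9/13.

9/13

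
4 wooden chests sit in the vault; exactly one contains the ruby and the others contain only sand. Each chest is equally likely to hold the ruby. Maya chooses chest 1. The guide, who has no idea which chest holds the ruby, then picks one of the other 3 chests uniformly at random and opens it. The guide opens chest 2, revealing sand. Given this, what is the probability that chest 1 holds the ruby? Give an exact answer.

1/3

Consider each possible location of the ruby in turn.
If it is in any of chests 1, 3, and 4 (prior 1/4 each): the guide picks chest 2 with probability 1/3 regardless, and it is not the prize; weight (1/4)·(1/3) = 1/12 each.
If it is in chest 2 (prior 1/4): the guide opened chest 2, so this case is ruled out; weight (1/4)·0 = 0.
The weights sum to 1/4.
So P(the ruby in chest 1 | the guide opened chest 2) = (1/12) / (1/4) = 1/3.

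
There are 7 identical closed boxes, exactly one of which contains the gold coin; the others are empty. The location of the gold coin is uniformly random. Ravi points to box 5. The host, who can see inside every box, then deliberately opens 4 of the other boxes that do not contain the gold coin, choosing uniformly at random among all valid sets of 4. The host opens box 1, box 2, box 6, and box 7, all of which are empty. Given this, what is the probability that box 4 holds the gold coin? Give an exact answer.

3/7

Consider each possible location of the gold coin in turn.
If it is in any of boxes 1, 2, 6, and 7 (prior 1/7 each): that box was opened and seen not to hold the prize — ruled out; weight (1/7)·0 = 0 each.
If it is in either of boxes 3 and 4 (prior 1/7 each): the host has 5 equally likely choices, so probability 1/5; weight (1/7)·(1/5) = 1/35 each.
If it is in box 5 (prior 1/7): the host has 15 equally likely choices, so probability 1/15; weight (1/7)·(1/15) = 1/105.
The weights sum to 1/15.
So P(the gold coin in box 4 | the host opened box 1, box 2, box 6, and box 7) = (1/35) / (1/15) = 3/7.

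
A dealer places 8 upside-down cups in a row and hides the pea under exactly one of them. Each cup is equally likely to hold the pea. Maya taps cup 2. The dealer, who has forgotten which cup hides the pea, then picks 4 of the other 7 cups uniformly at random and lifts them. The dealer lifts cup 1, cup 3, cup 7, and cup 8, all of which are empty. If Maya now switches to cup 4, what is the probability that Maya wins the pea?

1/4

Apply Bayes' rule, conditioning on where the pea actually is.
If it is under any of cups 1, 3, 7, and 8 (prior 1/8 each): that cup was opened and seen not to hold the prize — ruled out; weight (1/8)·0 = 0 each.
If it is under any of cups 2, 4, 5, and 6 (prior 1/8 each): the dealer picks exactly this set with probability 1/35 regardless, and none is the prize; weight (1/8)·(1/35) = 1/280 each.
The weights sum to 1/70.
So P(the pea under cup 4 | the dealer opened cup 1, cup 3, cup 7, and cup 8) = (1/280) / (1/70) = 1/4.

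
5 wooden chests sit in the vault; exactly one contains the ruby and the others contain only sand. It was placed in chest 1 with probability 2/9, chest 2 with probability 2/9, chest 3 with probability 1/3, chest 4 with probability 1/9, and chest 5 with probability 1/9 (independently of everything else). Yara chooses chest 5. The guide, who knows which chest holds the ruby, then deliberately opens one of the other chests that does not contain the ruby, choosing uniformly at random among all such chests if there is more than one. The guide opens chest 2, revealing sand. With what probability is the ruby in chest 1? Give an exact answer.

8/27

Condition on the true location of the ruby.
If it is in chest 1 (prior 2/9): the guide has 3 equally likely choices, so probability 1/3; weight (2/9)·(1/3) = 2/27.
If it is in chest 2 (prior 2/9): the guide opened chest 2, so this case is ruled out; weight (2/9)·0 = 0.
If it is in chest 3 (prior 1/3): the guide has 3 equally likely choices, so probability 1/3; weight (1/3)·(1/3) = 1/9.
If it is in chest 4 (prior 1/9): the guide has 3 equally likely choices, so probability 1/3; weight (1/9)·(1/3) = 1/27.
If it is in chest 5 (prior 1/9): the guide has 4 equally likely choices, so probability 1/4; weight (1/9)·(1/4) = 1/36.
The weights sum to 1/4.
So P(the ruby in chest 1 | the guide opened chest 2) = (2/27) / (1/4) = 8/27.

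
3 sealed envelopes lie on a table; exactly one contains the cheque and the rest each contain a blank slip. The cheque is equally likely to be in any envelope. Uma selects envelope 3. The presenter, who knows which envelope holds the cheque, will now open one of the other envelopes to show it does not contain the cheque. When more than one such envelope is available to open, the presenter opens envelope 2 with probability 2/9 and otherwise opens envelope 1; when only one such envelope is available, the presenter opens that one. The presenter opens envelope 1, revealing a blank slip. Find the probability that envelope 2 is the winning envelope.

Apply Bayes' rule, conditioning on where the cheque actually is.
If it is in envelope 1 (prior 1/3): the presenter opened envelope 1, so this case is ruled out; weight (1/3)·0 = 0.
If it is in envelope 2 (prior 1/3): only envelope 1 is available, probability 1; weight (1/3)·1 = 1/3.
If it is in envelope 3 (prior 1/3): envelope 2 is available but not opened, probability 7/9; weight (1/3)·(7/9) = 7/27.
The weights sum to 16/27.
So P(the cheque in envelope 2 | the presenter opened envelope 1) = (1/3) / (16/27) = 9/16.

9/16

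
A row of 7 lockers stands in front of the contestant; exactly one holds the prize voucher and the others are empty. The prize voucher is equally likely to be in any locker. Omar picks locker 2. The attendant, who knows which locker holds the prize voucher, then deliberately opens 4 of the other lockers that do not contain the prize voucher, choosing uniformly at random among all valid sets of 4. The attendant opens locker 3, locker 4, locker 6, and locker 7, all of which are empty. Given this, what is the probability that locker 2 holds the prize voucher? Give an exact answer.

Consider each possible location of the prize voucher in turn.
If it is in either of lockers 1 and 5 (prior 1/7 each): the attendant has 5 equally likely choices, so probability 1/5; weight (1/7)·(1/5) = 1/35 each.
If it is in locker 2 (prior 1/7): the attendant has 15 equally likely choices, so probability 1/15; weight (1/7)·(1/15) = 1/105.
If it is in any of lockers 3, 4, 6, and 7 (prior 1/7 each): that locker was opened and seen not to hold the prize — ruled out; weight (1/7)·0 = 0 each.
The weights sum to 1/15.
So P(the prize voucher in locker 2 | the attendant opened locker 3, locker 4, locker 6, and locker 7) = (1/105) / (1/15) = 1/7.

1/7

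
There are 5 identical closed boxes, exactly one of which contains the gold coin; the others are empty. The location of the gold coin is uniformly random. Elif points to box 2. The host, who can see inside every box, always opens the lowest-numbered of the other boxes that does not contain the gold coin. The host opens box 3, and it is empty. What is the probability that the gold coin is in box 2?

Condition on the true location of the gold coin.
If it is in box 1 (prior 1/5): box 3 is the lowest-numbered option available, probability 1; weight (1/5)·1 = 1/5.
If it is in any of boxes 2, 4, and 5 (prior 1/5 each): the host would have opened box 1 instead, probability 0; weight (1/5)·0 = 0 each.
If it is in box 3 (prior 1/5): the host opened box 3, so this case is ruled out; weight (1/5)·0 = 0.
The weights sum to 1/5.
So P(the gold coin in box 2 | the host opened box 3) = 0 / (1/5) = 0.

0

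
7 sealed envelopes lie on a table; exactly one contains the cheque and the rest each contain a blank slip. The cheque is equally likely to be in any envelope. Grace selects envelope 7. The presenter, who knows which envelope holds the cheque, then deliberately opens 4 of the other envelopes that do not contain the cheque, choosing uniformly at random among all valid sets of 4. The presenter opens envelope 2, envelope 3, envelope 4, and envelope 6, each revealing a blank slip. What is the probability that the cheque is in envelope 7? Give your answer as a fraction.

Apply Bayes' rule, conditioning on where the cheque actually is.
If it is in either of envelopes 1 and 5 (prior 1/7 each): the presenter has 5 equally likely choices, so probability 1/5; weight (1/7)·(1/5) = 1/35 each.
If it is in any of envelopes 2, 3, 4, and 6 (prior 1/7 each): that envelope was opened and seen not to hold the prize — ruled out; weight (1/7)·0 = 0 each.
If it is in envelope 7 (prior 1/7): the presenter has 15 equally likely choices, so probability 1/15; weight (1/7)·(1/15) = 1/105.
The weights sum to 1/15.
So P(the cheque in envelope 7 | the presenter opened envelope 2, envelope 3, envelope 4, and envelope 6) = (1/105) / (1/15) = 1/7.

1/7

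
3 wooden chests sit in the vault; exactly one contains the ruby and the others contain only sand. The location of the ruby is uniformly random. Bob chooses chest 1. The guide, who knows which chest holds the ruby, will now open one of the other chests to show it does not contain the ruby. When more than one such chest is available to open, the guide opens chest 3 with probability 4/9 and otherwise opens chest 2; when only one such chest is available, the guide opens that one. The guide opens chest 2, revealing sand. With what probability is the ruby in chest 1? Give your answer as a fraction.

Consider each possible location of the ruby in turn.
If it is in chest 1 (prior 1/3): chest 3 is available but not opened, probability 5/9; weight (1/3)·(5/9) = 5/27.
If it is in chest 2 (prior 1/3): the guide opened chest 2, so this case is ruled out; weight (1/3)·0 = 0.
If it is in chest 3 (prior 1/3): only chest 2 is available, probability 1; weight (1/3)·1 = 1/3.
The weights sum to 14/27.
So P(the ruby in chest 1 | the guide opened chest 2) = (5/27) / (14/27) = 5/14.

5/14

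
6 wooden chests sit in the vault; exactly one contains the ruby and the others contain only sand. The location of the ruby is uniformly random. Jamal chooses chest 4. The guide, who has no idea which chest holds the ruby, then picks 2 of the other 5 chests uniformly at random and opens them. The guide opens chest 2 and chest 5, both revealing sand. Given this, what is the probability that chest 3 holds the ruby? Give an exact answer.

Apply Bayes' rule, conditioning on where the ruby actually is.
If it is in any of chests 1, 3, 4, and 6 (prior 1/6 each): the guide picks exactly this set with probability 1/10 regardless, and none is the prize; weight (1/6)·(1/10) = 1/60 each.
If it is in either of chests 2 and 5 (prior 1/6 each): that chest was opened and seen not to hold the prize — ruled out; weight (1/6)·0 = 0 each.
The weights sum to 1/15.
So P(the ruby in chest 3 | the guide opened chest 2 and chest 5) = (1/60) / (1/15) = 1/4.

1/4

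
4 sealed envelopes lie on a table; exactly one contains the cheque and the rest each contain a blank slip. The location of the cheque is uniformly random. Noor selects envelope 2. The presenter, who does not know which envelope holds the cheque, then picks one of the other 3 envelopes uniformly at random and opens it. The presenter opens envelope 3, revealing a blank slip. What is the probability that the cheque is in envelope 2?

1/3

Consider each possible location of the cheque in turn.
If it is in any of envelopes 1, 2, and 4 (prior 1/4 each): the presenter picks envelope 3 with probability 1/3 regardless, and it is not the prize; weight (1/4)·(1/3) = 1/12 each.
If it is in envelope 3 (prior 1/4): the presenter opened envelope 3, so this case is ruled out; weight (1/4)·0 = 0.
The weights sum to 1/4.
So P(the cheque in envelope 2 | the presenter opened envelope 3) = (1/12) / (1/4) = 1/3.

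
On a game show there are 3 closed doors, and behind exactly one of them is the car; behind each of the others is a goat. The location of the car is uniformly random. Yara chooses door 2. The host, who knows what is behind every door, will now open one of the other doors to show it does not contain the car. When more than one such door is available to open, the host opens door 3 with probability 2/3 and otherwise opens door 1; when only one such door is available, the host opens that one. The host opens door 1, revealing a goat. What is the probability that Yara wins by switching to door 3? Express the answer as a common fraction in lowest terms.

Condition on the true location of the car.
If it is behind door 1 (prior 1/3): the host opened door 1, so this case is ruled out; weight (1/3)·0 = 0.
If it is behind door 2 (prior 1/3): door 3 is available but not opened, probability 1/3; weight (1/3)·(1/3) = 1/9.
If it is behind door 3 (prior 1/3): only door 1 is available, probability 1; weight (1/3)·1 = 1/3.
The weights sum to 4/9.
So P(the car behind door 3 | the host opened door 1) = (1/3) / (4/9) = 3/4.

3/4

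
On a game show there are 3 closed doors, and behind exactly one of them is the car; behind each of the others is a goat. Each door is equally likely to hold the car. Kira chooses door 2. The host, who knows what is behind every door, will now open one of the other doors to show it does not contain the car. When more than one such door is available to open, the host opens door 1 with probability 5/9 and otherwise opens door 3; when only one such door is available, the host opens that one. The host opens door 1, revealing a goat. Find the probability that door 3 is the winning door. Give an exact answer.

Consider each possible location of the car in turn.
If it is behind door 1 (prior 1/3): the host opened door 1, so this case is ruled out; weight (1/3)·0 = 0.
If it is behind door 2 (prior 1/3): door 1 is available, opened with probability 5/9; weight (1/3)·(5/9) = 5/27.
If it is behind door 3 (prior 1/3): only door 1 is available, probability 1; weight (1/3)·1 = 1/3.
The weights sum to 14/27.
So P(the car behind door 3 | the host opened door 1) = (1/3) / (14/27) = 9/14.

9/14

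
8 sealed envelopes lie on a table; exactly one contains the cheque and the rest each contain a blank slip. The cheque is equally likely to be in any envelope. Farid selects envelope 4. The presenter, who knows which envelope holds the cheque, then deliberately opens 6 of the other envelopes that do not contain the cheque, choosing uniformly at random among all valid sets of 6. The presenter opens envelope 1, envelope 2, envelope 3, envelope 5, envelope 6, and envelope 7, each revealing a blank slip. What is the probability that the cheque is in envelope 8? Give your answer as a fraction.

Consider each possible location of the cheque in turn.
If it is in any of envelopes 1, 2, 3, 5, 6, and 7 (prior 1/8 each): that envelope was opened and seen not to hold the prize — ruled out; weight (1/8)·0 = 0 each.
If it is in envelope 4 (prior 1/8): the presenter has 7 equally likely choices, so probability 1/7; weight (1/8)·(1/7) = 1/56.
If it is in envelope 8 (prior 1/8): the presenter has no choice, probability 1; weight (1/8)·1 = 1/8.
The weights sum to 1/7.
So P(the cheque in envelope 8 | the presenter opened envelope 1, envelope 2, envelope 3, envelope 5, envelope 6, and envelope 7) = (1/8) / (1/7) = 7/8.

7/8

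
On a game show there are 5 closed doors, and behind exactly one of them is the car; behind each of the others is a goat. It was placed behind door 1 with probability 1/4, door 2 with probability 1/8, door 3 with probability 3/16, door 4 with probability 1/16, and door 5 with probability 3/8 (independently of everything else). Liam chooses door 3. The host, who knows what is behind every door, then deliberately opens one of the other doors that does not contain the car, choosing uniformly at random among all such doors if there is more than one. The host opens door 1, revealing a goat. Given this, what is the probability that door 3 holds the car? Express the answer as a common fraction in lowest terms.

1/5

Consider each possible location of the car in turn.
If it is behind door 1 (prior 1/4): the host opened door 1, so this case is ruled out; weight (1/4)·0 = 0.
If it is behind door 2 (prior 1/8): the host has 3 equally likely choices, so probability 1/3; weight (1/8)·(1/3) = 1/24.
If it is behind door 3 (prior 3/16): the host has 4 equally likely choices, so probability 1/4; weight (3/16)·(1/4) = 3/64.
If it is behind door 4 (prior 1/16): the host has 3 equally likely choices, so probability 1/3; weight (1/16)·(1/3) = 1/48.
If it is behind door 5 (prior 3/8): the host has 3 equally likely choices, so probability 1/3; weight (3/8)·(1/3) = 1/8.
The weights sum to 15/64.
So P(the car behind door 3 | the host opened door 1) = (3/64) / (15/64) = 1/5.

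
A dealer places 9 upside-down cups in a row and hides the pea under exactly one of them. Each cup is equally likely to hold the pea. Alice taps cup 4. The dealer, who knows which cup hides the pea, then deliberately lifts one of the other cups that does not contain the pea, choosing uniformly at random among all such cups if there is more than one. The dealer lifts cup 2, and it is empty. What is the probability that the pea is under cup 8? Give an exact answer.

Apply Bayes' rule, conditioning on where the pea actually is.
If it is under any of cups 1, 3, 5, 6, 7, 8, and 9 (prior 1/9 each): the dealer has 7 equally likely choices, so probability 1/7; weight (1/9)·(1/7) = 1/63 each.
If it is under cup 2 (prior 1/9): the dealer opened cup 2, so this case is ruled out; weight (1/9)·0 = 0.
If it is under cup 4 (prior 1/9): the dealer has 8 equally likely choices, so probability 1/8; weight (1/9)·(1/8) = 1/72.
The weights sum to 1/8.
So P(the pea under cup 8 | the dealer opened cup 2) = (1/63) / (1/8) = 8/63.

8/63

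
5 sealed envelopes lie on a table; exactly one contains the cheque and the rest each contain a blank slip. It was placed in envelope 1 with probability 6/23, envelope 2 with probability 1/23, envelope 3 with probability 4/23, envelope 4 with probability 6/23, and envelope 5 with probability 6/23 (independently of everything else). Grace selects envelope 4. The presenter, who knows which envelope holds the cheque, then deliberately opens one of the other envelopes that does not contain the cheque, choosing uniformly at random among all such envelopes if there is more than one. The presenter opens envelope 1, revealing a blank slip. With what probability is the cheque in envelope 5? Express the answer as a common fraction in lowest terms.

Condition on the true location of the cheque.
If it is in envelope 1 (prior 6/23): the presenter opened envelope 1, so this case is ruled out; weight (6/23)·0 = 0.
If it is in envelope 2 (prior 1/23): the presenter has 3 equally likely choices, so probability 1/3; weight (1/23)·(1/3) = 1/69.
If it is in envelope 3 (prior 4/23): the presenter has 3 equally likely choices, so probability 1/3; weight (4/23)·(1/3) = 4/69.
If it is in envelope 4 (prior 6/23): the presenter has 4 equally likely choices, so probability 1/4; weight (6/23)·(1/4) = 3/46.
If it is in envelope 5 (prior 6/23): the presenter has 3 equally likely choices, so probability 1/3; weight (6/23)·(1/3) = 2/23.
The weights sum to 31/138.
So P(the cheque in envelope 5 | the presenter opened envelope 1) = (2/23) / (31/138) = 12/31.

12/31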